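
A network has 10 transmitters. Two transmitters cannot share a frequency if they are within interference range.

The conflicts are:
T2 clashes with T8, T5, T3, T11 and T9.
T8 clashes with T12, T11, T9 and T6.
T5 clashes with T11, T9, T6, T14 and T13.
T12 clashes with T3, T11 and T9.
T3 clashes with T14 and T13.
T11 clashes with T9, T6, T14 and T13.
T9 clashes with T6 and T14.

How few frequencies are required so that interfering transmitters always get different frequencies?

4

T5, T11, T9, T6 are mutually in conflict, so at least 4 frequencies are needed.
4 frequencies suffice: frequency 1 → {T3, T11}; frequency 2 → {T9, T13}; frequency 3 → {T8, T5}; frequency 4 → {T2, T12, T6, T14}. No two conflicting transmitters share a frequency.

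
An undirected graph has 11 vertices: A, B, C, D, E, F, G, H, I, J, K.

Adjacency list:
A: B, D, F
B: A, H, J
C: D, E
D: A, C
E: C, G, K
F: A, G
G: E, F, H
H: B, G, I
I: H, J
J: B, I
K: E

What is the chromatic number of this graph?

The cycle G-F-A-B-H-G has odd length 5, so it cannot be 2-colored; at least 3 colors are needed.
3 colors suffice: A=red, B=green, C=red, D=blue, E=blue, F=blue, G=red, H=blue, I=red, J=blue, K=red. Every edge joins two different colors.

3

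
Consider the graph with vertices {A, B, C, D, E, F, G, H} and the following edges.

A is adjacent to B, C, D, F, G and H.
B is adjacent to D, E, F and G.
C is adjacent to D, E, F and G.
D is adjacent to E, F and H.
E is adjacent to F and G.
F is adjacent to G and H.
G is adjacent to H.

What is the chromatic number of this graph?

A, F, G, H are mutually adjacent (a clique of size 4), so at least 4 colors are needed.
A valid assignment using 4 colors: A=green, B=yellow, C=yellow, D=blue, E=green, F=red, G=blue, H=yellow. Each edge has distinct colors on its endpoints.

4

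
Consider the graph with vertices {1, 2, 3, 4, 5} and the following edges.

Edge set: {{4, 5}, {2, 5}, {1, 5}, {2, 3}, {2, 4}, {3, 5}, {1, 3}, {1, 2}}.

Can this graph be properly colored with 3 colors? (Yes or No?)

No

1, 2, 3, 5 form a clique, so at least 4 colors are needed.
So 3 colors are not enough.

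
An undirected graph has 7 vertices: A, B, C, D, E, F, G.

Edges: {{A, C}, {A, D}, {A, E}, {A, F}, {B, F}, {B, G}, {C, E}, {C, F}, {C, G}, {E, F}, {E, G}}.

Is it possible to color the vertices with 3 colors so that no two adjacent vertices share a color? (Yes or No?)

A, C, E, F form a clique, so at least 4 colors are needed.
So 3 colors are not enough.

No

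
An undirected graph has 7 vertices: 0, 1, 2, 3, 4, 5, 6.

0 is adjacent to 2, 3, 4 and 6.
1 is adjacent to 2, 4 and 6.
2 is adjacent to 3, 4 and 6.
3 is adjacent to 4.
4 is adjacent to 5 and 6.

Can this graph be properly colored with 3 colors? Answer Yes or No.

0, 2, 4, 6 form a clique, so at least 4 colors are needed.
So 3 colors are not enough.

No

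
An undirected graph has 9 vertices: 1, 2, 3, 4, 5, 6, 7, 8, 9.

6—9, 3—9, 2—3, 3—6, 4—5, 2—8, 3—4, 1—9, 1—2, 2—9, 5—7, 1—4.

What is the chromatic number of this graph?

3

3, 6, 9 are mutually adjacent, so at least 3 colors are needed.
3 colors suffice: color a → {4, 7, 8, 9}; color b → {2, 5, 6}; color c → {1, 3}. Each edge has distinct colors on its endpoints.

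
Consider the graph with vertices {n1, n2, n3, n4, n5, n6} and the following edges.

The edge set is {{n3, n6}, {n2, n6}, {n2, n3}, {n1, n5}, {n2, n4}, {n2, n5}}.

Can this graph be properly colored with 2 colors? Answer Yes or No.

No

n2, n3, n6 form a triangle, so at least 3 colors are needed.
So 2 colors are not enough.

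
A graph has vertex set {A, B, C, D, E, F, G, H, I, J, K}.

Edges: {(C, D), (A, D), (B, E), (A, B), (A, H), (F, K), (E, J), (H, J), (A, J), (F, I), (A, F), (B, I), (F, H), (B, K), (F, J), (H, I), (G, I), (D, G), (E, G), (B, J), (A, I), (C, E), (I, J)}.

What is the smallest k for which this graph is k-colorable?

A, F, H, I, J form a clique, so at least 5 colors are needed.
One proper 5-coloring: A=3, B=4, C=2, D=1, E=1, F=4, G=2, H=5, I=1, J=2, K=1. No two adjacent vertices share a color.

5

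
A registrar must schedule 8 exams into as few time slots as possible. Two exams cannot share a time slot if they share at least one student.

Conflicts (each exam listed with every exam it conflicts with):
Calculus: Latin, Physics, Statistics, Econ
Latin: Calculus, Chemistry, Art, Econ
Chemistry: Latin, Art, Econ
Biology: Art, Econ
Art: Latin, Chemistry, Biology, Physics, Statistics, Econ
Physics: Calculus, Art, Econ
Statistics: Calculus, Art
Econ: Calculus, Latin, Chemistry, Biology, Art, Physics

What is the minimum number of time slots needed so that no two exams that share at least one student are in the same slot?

4

Latin, Chemistry, Art, Econ pairwise conflict, so at least 4 time slots are needed.
4 time slots suffice: time slot 1 → {Calculus, Art}; time slot 2 → {Statistics, Econ}; time slot 3 → {Latin, Biology, Physics}; time slot 4 → {Chemistry}. No two conflicting exams share a time slot.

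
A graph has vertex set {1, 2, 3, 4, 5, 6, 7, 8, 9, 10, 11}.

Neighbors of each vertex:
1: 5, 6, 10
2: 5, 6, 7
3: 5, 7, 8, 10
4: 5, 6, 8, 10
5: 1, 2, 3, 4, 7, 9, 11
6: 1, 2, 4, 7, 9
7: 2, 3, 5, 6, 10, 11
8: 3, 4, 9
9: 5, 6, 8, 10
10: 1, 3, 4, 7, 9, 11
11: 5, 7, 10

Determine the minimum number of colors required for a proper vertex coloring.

3

7, 10, 11 are mutually adjacent, so at least 3 colors are needed.
3 colors suffice: color a → {5, 6, 8, 10}; color b → {1, 4, 7, 9}; color c → {2, 3, 11}. Each edge has distinct colors on its endpoints.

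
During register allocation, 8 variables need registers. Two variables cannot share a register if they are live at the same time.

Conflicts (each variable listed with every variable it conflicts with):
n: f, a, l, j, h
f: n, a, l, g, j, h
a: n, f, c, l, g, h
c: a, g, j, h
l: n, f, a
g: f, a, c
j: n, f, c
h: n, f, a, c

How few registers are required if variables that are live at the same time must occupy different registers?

n, f, a, l all conflict with each other, so at least 4 registers are needed.
4 registers suffice: register 1 → {a, j}; register 2 → {f, c}; register 3 → {n, g}; register 4 → {l, h}. Each listed conflict is separated.

4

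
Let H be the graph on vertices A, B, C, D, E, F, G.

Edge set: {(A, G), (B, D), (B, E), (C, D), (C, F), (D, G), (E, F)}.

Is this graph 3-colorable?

Yes

The chromatic number is 3. The cycle F-E-B-D-C-F has odd length 5, so it cannot be 2-colored; at least 3 colors are needed.
3 colors suffice: color 1 → {A, D, E}; color 2 → {B, F, G}; color 3 → {C}.
That is already a proper 3-coloring.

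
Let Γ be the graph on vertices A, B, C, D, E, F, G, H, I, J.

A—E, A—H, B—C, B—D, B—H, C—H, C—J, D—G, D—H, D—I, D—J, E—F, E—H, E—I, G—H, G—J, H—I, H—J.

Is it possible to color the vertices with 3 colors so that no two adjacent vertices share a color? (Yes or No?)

D, G, H, J are mutually adjacent (a clique of size 4), so at least 4 colors are needed.
So 3 colors are not enough.

No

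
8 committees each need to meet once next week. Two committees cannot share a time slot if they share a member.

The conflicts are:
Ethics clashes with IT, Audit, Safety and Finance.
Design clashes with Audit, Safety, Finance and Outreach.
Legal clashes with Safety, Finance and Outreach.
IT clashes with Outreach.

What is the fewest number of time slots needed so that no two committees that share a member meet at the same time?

3

The cycle Outreach-Design-Safety-Ethics-IT-Outreach has odd length 5, so it cannot be 2-colored; at least 3 time slots are needed.
3 time slots suffice: time slot 1 → {Ethics, Design, Legal}; time slot 2 → {Audit, Safety, Finance, Outreach}; time slot 3 → {IT}. Each listed conflict is separated.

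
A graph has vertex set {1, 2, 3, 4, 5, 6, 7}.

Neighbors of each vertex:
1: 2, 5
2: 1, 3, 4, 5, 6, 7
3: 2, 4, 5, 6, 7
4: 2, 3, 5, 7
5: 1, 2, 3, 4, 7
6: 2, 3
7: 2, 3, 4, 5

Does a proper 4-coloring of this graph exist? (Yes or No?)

No

2, 3, 4, 5, 7 form a clique, so at least 5 colors are needed.
So 4 colors are not enough.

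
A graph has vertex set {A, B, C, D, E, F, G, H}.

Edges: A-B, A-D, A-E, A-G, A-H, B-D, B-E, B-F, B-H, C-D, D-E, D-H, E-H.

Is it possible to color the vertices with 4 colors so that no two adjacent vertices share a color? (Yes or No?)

No

A, B, D, E, H are pairwise adjacent (a clique of size 5), so at least 5 colors are needed.
So 4 colors are not enough.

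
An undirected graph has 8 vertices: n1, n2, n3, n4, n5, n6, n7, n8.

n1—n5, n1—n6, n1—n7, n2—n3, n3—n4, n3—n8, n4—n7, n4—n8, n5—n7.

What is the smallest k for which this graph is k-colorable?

n1, n5, n7 are mutually adjacent, so at least 3 colors are needed.
3 colors suffice: color 1 → {n1, n3}; color 2 → {n2, n4, n5, n6}; color 3 → {n7, n8}. No two adjacent vertices share a color.

3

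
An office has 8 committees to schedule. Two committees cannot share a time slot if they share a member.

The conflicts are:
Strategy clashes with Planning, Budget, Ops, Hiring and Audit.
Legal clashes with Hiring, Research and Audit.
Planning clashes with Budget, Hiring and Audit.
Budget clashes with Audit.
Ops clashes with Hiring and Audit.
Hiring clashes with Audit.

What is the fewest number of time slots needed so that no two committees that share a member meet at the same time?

Strategy, Planning, Budget, Audit all conflict with each other, so at least 4 time slots are needed.
A valid assignment using 4 time slots: Strategy=2, Legal=2, Planning=4, Budget=3, Ops=4, Hiring=3, Research=1, Audit=1. Every pair that conflicts lands in different time slots.

4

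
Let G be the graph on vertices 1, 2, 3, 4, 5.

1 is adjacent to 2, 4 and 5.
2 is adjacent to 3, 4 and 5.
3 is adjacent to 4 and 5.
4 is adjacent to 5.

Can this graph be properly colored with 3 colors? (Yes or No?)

2, 3, 4, 5 are mutually adjacent (a clique of size 4), so at least 4 colors are needed.
So 3 colors are not enough.

No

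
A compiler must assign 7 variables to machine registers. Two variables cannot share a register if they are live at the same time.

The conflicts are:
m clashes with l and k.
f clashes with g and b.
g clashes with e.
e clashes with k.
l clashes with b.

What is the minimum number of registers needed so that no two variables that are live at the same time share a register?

3

The cycle m-l-b-f-g-e-k-m has odd length 7, so it cannot be 2-colored; at least 3 registers are needed.
3 registers suffice: register 1 → {m, f, e}; register 2 → {g, l, k}; register 3 → {b}. Each listed conflict is separated.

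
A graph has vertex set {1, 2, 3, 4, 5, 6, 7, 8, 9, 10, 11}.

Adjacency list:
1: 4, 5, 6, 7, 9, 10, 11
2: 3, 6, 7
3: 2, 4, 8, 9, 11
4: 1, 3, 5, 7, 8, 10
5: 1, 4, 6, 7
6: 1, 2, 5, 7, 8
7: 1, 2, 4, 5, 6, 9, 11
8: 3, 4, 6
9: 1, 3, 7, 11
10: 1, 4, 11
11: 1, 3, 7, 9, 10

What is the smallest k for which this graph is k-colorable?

1, 5, 6, 7 are pairwise adjacent (a clique of size 4), so at least 4 colors are needed.
One proper 4-coloring: 1=blue, 2=blue, 3=red, 4=green, 5=yellow, 6=green, 7=red, 8=blue, 9=yellow, 10=red, 11=green. Every edge joins two different colors.

4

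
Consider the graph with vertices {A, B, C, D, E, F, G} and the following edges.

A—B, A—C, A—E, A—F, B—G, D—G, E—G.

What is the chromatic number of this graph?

2

A and C are adjacent, so at least 2 colors are needed.
2 colors suffice: A=1, B=2, C=2, D=2, E=2, F=2, G=1. Every edge joins two different colors.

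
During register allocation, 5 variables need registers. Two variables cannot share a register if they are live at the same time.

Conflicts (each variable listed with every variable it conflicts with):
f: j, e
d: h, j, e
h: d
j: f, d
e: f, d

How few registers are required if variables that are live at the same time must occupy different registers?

2

d and j conflict, so at least 2 registers are needed.
Using 2 registers: f=1, d=1, h=2, j=2, e=2. Each listed conflict is separated.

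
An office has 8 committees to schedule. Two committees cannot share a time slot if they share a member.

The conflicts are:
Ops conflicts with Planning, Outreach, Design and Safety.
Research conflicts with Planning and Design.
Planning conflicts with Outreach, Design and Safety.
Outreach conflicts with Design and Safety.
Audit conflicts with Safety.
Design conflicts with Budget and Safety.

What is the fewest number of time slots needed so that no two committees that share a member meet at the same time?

5

Ops, Planning, Outreach, Design, Safety are mutually in conflict, so at least 5 time slots are needed.
5 time slots suffice: time slot 1 → {Audit, Design}; time slot 2 → {Planning, Budget}; time slot 3 → {Research, Safety}; time slot 4 → {Ops}; time slot 5 → {Outreach}. Every pair that conflicts lands in different time slots.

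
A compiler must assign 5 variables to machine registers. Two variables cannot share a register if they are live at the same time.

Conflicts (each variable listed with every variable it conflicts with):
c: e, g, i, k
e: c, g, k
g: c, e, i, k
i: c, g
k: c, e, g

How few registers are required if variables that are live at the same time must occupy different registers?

c, e, g, k are mutually in conflict, so at least 4 registers are needed.
4 registers suffice: register 1 → {c}; register 2 → {g}; register 3 → {i, k}; register 4 → {e}. No two conflicting variables share a register.

4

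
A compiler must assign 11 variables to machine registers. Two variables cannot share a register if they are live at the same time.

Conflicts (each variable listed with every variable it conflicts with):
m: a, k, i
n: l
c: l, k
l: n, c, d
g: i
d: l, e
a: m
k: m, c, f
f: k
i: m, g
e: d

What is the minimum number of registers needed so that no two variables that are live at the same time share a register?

2

d and e conflict, so at least 2 registers are needed.
2 registers suffice: m=1, n=1, c=1, l=2, g=1, d=1, a=2, k=2, f=1, i=2, e=2. No two conflicting variables share a register.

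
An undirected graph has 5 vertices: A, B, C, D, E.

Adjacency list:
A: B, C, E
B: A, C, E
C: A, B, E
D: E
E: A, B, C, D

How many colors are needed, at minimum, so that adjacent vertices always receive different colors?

4

A, B, C, E form a clique, so at least 4 colors are needed.
4 colors suffice: color 1 → {E}; color 2 → {B, D}; color 3 → {A}; color 4 → {C}. No two adjacent vertices share a color.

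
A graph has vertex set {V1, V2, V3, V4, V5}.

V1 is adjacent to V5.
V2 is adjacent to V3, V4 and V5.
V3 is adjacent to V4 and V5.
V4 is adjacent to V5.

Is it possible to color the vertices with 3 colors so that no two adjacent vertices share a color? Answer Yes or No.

No

V2, V3, V4, V5 form a clique, so at least 4 colors are needed.
So 3 colors are not enough.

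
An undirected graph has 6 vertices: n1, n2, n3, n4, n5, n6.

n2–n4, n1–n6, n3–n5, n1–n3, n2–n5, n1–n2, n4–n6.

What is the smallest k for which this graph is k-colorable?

2

n3 and n5 are adjacent, so at least 2 colors are needed.
2 colors suffice: color 1 → {n1, n4, n5}; color 2 → {n2, n3, n6}. No two adjacent vertices share a color.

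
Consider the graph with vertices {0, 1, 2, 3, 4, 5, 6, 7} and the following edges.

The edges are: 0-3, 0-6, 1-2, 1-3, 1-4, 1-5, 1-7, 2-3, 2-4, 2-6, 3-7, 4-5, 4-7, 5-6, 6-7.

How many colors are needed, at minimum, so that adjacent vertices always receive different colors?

3

1, 4, 5 form a triangle, so at least 3 colors are needed.
3 colors suffice: color red → {1, 6}; color blue → {0, 2, 5, 7}; color green → {3, 4}. Every edge joins two different colors.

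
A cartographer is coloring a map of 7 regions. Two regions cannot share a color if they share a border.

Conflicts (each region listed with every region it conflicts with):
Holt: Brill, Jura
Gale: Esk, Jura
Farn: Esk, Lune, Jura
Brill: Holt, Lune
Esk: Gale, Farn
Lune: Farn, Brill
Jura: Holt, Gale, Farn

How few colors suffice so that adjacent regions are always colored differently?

3

The cycle Lune-Farn-Jura-Holt-Brill-Lune has odd length 5, so it cannot be 2-colored; at least 3 colors are needed.
One proper 3-coloring: Holt=3, Gale=2, Farn=2, Brill=2, Esk=1, Lune=1, Jura=1. Each listed conflict is separated.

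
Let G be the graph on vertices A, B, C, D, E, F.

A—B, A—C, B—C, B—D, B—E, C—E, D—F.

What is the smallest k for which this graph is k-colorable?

3

B, C, E are pairwise adjacent, so at least 3 colors are needed.
One proper 3-coloring: A=3, B=1, C=2, D=2, E=3, F=1. No two adjacent vertices share a color.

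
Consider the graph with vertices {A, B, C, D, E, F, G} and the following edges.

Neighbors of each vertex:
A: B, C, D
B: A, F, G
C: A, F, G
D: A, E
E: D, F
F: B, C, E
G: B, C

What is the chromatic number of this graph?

The cycle E-F-C-A-D-E has odd length 5, so it cannot be 2-colored; at least 3 colors are needed.
3 colors suffice: color red → {B, C, D}; color blue → {A, F, G}; color green → {E}. Every edge joins two different colors.

3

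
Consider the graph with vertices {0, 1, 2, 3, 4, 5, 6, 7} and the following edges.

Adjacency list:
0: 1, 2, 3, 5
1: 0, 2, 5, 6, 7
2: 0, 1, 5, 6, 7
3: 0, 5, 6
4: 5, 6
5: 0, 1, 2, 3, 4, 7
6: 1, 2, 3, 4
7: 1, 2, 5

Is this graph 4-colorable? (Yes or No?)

The chromatic number is 4. 0, 1, 2, 5 are pairwise adjacent (a clique of size 4), so at least 4 colors are needed.
4 colors suffice: 0=d, 1=b, 2=c, 3=b, 4=b, 5=a, 6=a, 7=d.
That is already a proper 4-coloring.

Yes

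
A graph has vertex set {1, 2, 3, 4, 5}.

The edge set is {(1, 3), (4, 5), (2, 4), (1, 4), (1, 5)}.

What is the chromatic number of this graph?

3

1, 4, 5 are mutually adjacent, so at least 3 colors are needed.
3 colors suffice: color a → {1, 2}; color b → {3, 4}; color c → {5}. Every edge joins two different colors.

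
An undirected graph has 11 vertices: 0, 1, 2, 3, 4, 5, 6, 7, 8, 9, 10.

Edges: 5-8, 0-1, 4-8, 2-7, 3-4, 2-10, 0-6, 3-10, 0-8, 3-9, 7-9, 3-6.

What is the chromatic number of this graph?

3

The cycle 4-3-6-0-8-4 has odd length 5, so it cannot be 2-colored; at least 3 colors are needed.
A valid assignment using 3 colors: 0=a, 1=b, 2=c, 3=a, 4=c, 5=a, 6=b, 7=a, 8=b, 9=b, 10=b. Every edge joins two different colors.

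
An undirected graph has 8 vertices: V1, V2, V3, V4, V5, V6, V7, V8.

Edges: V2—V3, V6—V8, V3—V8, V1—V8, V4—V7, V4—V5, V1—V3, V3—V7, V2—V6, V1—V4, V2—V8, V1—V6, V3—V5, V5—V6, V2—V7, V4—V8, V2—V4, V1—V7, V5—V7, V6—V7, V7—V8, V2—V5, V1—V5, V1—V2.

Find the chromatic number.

V1, V2, V4, V5, V7 form a clique, so at least 5 colors are needed.
A valid assignment using 5 colors: V1=1, V2=2, V3=5, V4=5, V5=4, V6=5, V7=3, V8=4. Every edge joins two different colors.

5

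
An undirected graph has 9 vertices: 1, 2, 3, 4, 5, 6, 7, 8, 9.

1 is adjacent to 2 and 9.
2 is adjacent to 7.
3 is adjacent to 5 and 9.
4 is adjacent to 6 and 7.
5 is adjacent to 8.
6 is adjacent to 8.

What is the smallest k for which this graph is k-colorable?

3

The cycle 6-8-5-3-9-1-2-7-4-6 has odd length 9, so it cannot be 2-colored; at least 3 colors are needed.
A valid assignment using 3 colors: 1=blue, 2=green, 3=blue, 4=blue, 5=red, 6=red, 7=red, 8=blue, 9=red. Every edge joins two different colors.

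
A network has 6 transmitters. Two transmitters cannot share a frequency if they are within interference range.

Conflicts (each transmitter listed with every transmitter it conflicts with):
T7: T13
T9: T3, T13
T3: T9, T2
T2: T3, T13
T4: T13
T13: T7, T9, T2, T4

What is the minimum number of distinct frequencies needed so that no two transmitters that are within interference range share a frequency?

T4 and T13 conflict, so at least 2 frequencies are needed.
2 frequencies suffice: frequency 1 → {T3, T13}; frequency 2 → {T7, T9, T2, T4}. No two conflicting transmitters share a frequency.

2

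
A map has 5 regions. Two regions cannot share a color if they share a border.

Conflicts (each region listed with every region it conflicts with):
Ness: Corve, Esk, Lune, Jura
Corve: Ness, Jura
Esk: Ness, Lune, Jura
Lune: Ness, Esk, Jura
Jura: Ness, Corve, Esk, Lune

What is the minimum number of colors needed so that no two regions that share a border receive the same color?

Ness, Esk, Lune, Jura pairwise conflict, so at least 4 colors are needed.
4 colors suffice: color 1 → {Ness}; color 2 → {Jura}; color 3 → {Corve, Esk}; color 4 → {Lune}. Each listed conflict is separated.

4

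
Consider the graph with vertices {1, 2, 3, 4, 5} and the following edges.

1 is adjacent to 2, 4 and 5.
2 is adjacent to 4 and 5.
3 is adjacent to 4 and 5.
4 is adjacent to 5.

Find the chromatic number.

4

1, 2, 4, 5 form a clique, so at least 4 colors are needed.
4 colors suffice: 1=c, 2=d, 3=c, 4=b, 5=a. No two adjacent vertices share a color.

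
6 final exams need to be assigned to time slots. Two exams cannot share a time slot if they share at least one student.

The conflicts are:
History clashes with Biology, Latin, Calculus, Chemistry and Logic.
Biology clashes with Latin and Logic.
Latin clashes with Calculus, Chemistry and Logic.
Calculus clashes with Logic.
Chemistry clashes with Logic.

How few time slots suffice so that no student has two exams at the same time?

History, Biology, Latin, Logic are mutually in conflict, so at least 4 time slots are needed.
A valid assignment using 4 time slots: History=2, Biology=4, Latin=1, Calculus=4, Chemistry=4, Logic=3. Each listed conflict is separated.

4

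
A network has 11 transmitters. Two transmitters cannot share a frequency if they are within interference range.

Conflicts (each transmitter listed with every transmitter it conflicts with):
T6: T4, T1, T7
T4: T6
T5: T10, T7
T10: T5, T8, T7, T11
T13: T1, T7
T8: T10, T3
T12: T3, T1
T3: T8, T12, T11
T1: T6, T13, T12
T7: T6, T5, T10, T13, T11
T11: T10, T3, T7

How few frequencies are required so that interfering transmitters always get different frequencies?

3

T5, T10, T7 all conflict with each other, so at least 3 frequencies are needed.
A valid assignment using 3 frequencies: T6=2, T4=1, T5=3, T10=2, T13=2, T8=3, T12=2, T3=1, T1=1, T7=1, T11=3. Every pair that conflicts lands in different frequencies.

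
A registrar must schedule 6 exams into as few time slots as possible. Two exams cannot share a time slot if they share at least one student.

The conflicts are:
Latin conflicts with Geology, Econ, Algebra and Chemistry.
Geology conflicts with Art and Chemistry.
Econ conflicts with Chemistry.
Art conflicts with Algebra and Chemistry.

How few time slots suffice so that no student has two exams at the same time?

3

Latin, Econ, Chemistry are mutually in conflict, so at least 3 time slots are needed.
A valid assignment using 3 time slots: Latin=2, Geology=3, Econ=3, Art=2, Algebra=1, Chemistry=1. Each listed conflict is separated.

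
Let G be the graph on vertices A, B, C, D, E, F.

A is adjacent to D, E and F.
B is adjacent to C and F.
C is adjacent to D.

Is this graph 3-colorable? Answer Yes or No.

Yes

The chromatic number is 3. The cycle C-D-A-F-B-C has odd length 5, so it cannot be 2-colored; at least 3 colors are needed.
3 colors suffice: color 1 → {A, C}; color 2 → {D, E, F}; color 3 → {B}.
That is already a proper 3-coloring.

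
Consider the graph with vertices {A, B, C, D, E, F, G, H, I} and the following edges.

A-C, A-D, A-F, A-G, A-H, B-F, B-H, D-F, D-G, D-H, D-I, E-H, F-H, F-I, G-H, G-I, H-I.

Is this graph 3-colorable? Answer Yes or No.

No

D, F, H, I are mutually adjacent (a clique of size 4), so at least 4 colors are needed.
So 3 colors are not enough.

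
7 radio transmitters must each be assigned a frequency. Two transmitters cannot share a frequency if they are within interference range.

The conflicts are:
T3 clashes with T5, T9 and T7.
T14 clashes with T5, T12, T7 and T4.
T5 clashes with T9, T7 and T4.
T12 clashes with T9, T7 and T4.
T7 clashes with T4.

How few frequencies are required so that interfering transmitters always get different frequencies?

T14, T12, T7, T4 all conflict with each other, so at least 4 frequencies are needed.
4 frequencies suffice: frequency 1 → {T9, T7}; frequency 2 → {T5, T12}; frequency 3 → {T3, T4}; frequency 4 → {T14}. Every pair that conflicts lands in different frequencies.

4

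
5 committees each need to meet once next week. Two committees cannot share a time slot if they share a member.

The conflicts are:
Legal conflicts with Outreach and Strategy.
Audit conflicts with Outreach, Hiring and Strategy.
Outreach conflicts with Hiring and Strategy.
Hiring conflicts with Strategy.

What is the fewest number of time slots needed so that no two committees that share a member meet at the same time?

4

Audit, Outreach, Hiring, Strategy pairwise conflict, so at least 4 time slots are needed.
4 time slots suffice: time slot 1 → {Strategy}; time slot 2 → {Outreach}; time slot 3 → {Legal, Audit}; time slot 4 → {Hiring}. Each listed conflict is separated.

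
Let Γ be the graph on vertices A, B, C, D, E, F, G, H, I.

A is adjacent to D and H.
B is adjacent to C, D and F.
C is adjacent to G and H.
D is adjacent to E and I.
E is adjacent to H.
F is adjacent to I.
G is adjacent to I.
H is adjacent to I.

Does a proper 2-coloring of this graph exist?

The cycle D-B-C-H-A-D has odd length 5, so it cannot be 2-colored; at least 3 colors are needed.
So 2 colors are not enough.

No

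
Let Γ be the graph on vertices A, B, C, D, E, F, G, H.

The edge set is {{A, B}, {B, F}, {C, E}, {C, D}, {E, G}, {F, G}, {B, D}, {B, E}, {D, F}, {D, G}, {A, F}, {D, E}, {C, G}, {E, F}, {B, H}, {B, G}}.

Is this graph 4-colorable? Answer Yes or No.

No

B, D, E, F, G are pairwise adjacent (a clique of size 5), so at least 5 colors are needed.
So 4 colors are not enough.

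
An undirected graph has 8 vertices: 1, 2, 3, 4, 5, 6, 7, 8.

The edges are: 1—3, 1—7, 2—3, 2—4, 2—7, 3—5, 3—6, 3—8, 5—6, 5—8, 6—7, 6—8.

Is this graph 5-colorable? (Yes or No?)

The chromatic number is 4. 3, 5, 6, 8 are pairwise adjacent (a clique of size 4), so at least 4 colors are needed.
A valid assignment using 4 colors: 1=blue, 2=blue, 3=red, 4=red, 5=green, 6=blue, 7=red, 8=yellow.
Since 5 ≥ 4, a proper 5-coloring certainly exists.

Yes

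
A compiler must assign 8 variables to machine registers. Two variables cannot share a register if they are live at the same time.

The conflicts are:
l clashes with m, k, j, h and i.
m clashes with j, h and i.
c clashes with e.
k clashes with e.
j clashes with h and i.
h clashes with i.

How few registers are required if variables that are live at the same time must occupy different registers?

5

l, m, j, h, i are mutually in conflict, so at least 5 registers are needed.
5 registers suffice: l=1, m=3, c=2, k=2, j=4, h=5, i=2, e=1. Each listed conflict is separated.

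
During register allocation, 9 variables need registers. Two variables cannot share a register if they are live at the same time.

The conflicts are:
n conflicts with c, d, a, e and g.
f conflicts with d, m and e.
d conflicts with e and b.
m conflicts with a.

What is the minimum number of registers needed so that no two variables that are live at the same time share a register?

3

n, d, e are mutually in conflict, so at least 3 registers are needed.
3 registers suffice: register 1 → {n, f, b}; register 2 → {c, d, m, g}; register 3 → {a, e}. No two conflicting variables share a register.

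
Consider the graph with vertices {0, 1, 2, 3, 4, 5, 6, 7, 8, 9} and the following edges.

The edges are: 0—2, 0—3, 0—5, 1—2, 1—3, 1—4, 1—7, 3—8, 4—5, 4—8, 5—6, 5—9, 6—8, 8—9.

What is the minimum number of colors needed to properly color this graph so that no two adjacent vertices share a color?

3

The cycle 0-5-9-8-3-0 has odd length 5, so it cannot be 2-colored; at least 3 colors are needed.
3 colors suffice: color a → {1, 5, 8}; color b → {2, 3, 4, 6, 7, 9}; color c → {0}. Each edge has distinct colors on its endpoints.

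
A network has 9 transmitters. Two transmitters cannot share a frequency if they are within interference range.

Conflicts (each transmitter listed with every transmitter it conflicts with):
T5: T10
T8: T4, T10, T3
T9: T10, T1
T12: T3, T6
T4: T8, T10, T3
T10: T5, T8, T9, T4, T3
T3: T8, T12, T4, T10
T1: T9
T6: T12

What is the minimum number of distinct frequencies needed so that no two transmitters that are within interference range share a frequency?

T8, T4, T10, T3 all conflict with each other, so at least 4 frequencies are needed.
Using 4 frequencies: T5=2, T8=4, T9=2, T12=1, T4=3, T10=1, T3=2, T1=1, T6=2. No two conflicting transmitters share a frequency.

4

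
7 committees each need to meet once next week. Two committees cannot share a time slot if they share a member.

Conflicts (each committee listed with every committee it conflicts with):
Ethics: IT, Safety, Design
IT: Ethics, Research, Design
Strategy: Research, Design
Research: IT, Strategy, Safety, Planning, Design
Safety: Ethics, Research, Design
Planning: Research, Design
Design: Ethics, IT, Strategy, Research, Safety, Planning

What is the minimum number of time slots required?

IT, Research, Design all conflict with each other, so at least 3 time slots are needed.
Using 3 time slots: Ethics=2, IT=3, Strategy=3, Research=2, Safety=3, Planning=3, Design=1. Every pair that conflicts lands in different time slots.

3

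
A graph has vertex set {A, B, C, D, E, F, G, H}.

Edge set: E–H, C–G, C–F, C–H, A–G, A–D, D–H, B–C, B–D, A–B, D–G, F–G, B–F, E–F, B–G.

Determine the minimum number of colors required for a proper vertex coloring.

4

A, B, D, G are pairwise adjacent (a clique of size 4), so at least 4 colors are needed.
One proper 4-coloring: A=4, B=2, C=4, D=3, E=2, F=3, G=1, H=1. No two adjacent vertices share a color.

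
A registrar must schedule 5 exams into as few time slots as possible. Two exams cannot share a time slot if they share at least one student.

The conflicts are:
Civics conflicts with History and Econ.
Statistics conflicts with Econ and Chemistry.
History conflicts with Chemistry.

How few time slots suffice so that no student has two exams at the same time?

The cycle Econ-Statistics-Chemistry-History-Civics-Econ has odd length 5, so it cannot be 2-colored; at least 3 time slots are needed.
3 time slots suffice: time slot 1 → {Civics, Chemistry}; time slot 2 → {Statistics, History}; time slot 3 → {Econ}. Each listed conflict is separated.

3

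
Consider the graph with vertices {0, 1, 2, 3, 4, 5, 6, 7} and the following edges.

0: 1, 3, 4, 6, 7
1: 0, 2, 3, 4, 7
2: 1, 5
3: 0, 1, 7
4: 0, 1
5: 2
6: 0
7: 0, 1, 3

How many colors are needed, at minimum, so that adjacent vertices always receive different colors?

0, 1, 3, 7 are pairwise adjacent (a clique of size 4), so at least 4 colors are needed.
A valid assignment using 4 colors: 0=red, 1=blue, 2=red, 3=green, 4=green, 5=blue, 6=blue, 7=yellow. Every edge joins two different colors.

4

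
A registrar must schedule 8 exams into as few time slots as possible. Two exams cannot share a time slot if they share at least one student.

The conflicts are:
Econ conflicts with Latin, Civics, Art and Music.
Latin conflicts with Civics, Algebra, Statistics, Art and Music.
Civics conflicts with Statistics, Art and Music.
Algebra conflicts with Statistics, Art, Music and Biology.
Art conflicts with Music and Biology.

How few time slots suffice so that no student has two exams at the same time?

5

Econ, Latin, Civics, Art, Music pairwise conflict, so at least 5 time slots are needed.
5 time slots suffice: time slot 1 → {Latin, Biology}; time slot 2 → {Statistics, Art}; time slot 3 → {Civics, Algebra}; time slot 4 → {Music}; time slot 5 → {Econ}. Every pair that conflicts lands in different time slots.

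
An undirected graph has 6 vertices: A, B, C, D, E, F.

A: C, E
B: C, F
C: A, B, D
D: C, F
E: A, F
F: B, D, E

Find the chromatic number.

3

The cycle D-C-A-E-F-D has odd length 5, so it cannot be 2-colored; at least 3 colors are needed.
3 colors suffice: color red → {C, F}; color blue → {A, B, D}; color green → {E}. Each edge has distinct colors on its endpoints.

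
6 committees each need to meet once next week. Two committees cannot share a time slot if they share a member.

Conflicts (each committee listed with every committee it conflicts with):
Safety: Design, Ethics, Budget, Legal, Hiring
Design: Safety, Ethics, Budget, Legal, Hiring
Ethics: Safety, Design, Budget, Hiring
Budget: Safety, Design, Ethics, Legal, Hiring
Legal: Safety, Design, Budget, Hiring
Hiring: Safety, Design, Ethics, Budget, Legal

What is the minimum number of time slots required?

Safety, Design, Budget, Legal, Hiring pairwise conflict, so at least 5 time slots are needed.
5 time slots suffice: time slot 1 → {Budget}; time slot 2 → {Safety}; time slot 3 → {Design}; time slot 4 → {Hiring}; time slot 5 → {Ethics, Legal}. Every pair that conflicts lands in different time slots.

5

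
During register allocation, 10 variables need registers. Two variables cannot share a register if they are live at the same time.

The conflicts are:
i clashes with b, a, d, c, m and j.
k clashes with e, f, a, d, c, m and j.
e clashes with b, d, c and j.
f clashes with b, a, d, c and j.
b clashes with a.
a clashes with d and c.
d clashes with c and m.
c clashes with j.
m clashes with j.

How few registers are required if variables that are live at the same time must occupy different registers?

k, f, a, d, c pairwise conflict, so at least 5 registers are needed.
5 registers suffice: i=3, k=3, e=4, f=5, b=1, a=4, d=2, c=1, m=1, j=2. Each listed conflict is separated.

5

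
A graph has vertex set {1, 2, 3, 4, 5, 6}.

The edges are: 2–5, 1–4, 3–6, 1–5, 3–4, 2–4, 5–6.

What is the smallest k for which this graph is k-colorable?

3

The cycle 6-3-4-2-5-6 has odd length 5, so it cannot be 2-colored; at least 3 colors are needed.
One proper 3-coloring: 1=b, 2=b, 3=b, 4=a, 5=a, 6=c. No two adjacent vertices share a color.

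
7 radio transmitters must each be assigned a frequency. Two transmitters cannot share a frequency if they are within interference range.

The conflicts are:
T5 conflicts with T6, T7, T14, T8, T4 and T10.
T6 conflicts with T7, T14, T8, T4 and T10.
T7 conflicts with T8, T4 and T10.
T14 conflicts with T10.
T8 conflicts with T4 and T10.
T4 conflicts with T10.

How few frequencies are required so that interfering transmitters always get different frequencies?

6

T5, T6, T7, T8, T4, T10 pairwise conflict, so at least 6 frequencies are needed.
A valid assignment using 6 frequencies: T5=2, T6=1, T7=6, T14=4, T8=4, T4=5, T10=3. Every pair that conflicts lands in different frequencies.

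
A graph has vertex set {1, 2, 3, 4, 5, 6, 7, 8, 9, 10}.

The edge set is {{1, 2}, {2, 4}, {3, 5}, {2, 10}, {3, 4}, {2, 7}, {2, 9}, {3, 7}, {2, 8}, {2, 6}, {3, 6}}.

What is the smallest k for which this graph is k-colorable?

2

3 and 6 are adjacent, so at least 2 colors are needed.
2 colors suffice: color a → {2, 3}; color b → {1, 4, 5, 6, 7, 8, 9, 10}. Each edge has distinct colors on its endpoints.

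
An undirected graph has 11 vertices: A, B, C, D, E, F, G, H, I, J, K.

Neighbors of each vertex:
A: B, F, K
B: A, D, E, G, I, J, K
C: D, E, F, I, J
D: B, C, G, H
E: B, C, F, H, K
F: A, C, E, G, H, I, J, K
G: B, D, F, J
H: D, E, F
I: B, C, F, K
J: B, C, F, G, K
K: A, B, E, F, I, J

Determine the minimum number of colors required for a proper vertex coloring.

3

F, J, K are pairwise adjacent, so at least 3 colors are needed.
A valid assignment using 3 colors: A=3, B=1, C=2, D=3, E=3, F=1, G=2, H=2, I=3, J=3, K=2. No two adjacent vertices share a color.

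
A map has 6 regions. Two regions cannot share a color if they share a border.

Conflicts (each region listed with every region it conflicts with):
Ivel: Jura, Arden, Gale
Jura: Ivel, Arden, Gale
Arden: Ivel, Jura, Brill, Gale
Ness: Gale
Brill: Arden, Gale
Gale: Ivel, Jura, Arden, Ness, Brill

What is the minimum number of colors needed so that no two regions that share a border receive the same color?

4

Ivel, Jura, Arden, Gale are mutually in conflict, so at least 4 colors are needed.
4 colors suffice: color 1 → {Gale}; color 2 → {Arden, Ness}; color 3 → {Ivel, Brill}; color 4 → {Jura}. No two conflicting regions share a color.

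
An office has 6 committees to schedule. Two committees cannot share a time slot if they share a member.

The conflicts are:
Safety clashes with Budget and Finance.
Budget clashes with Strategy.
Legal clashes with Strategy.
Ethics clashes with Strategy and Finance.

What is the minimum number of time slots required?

3

The cycle Safety-Budget-Strategy-Ethics-Finance-Safety has odd length 5, so it cannot be 2-colored; at least 3 time slots are needed.
3 time slots suffice: time slot 1 → {Strategy, Finance}; time slot 2 → {Budget, Legal, Ethics}; time slot 3 → {Safety}. Every pair that conflicts lands in different time slots.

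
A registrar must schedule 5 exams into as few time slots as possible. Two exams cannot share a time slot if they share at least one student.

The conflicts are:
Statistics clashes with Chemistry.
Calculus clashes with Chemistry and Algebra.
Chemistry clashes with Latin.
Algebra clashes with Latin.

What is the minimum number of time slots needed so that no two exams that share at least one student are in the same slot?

2

Statistics and Chemistry conflict, so at least 2 time slots are needed.
2 time slots suffice: time slot 1 → {Chemistry, Algebra}; time slot 2 → {Statistics, Calculus, Latin}. Every pair that conflicts lands in different time slots.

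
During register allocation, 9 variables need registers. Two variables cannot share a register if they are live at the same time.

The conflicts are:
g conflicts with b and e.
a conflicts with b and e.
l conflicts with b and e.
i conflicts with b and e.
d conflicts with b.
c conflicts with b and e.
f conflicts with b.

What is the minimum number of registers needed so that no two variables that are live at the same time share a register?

l and b conflict, so at least 2 registers are needed.
2 registers suffice: g=2, a=2, l=2, i=2, d=2, c=2, f=2, b=1, e=1. Each listed conflict is separated.

2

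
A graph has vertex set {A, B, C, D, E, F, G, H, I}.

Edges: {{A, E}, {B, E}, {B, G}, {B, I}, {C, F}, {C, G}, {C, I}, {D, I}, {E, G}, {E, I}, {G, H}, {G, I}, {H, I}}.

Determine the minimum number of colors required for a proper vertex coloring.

B, E, G, I are mutually adjacent (a clique of size 4), so at least 4 colors are needed.
4 colors suffice: A=red, B=yellow, C=green, D=blue, E=green, F=red, G=blue, H=green, I=red. No two adjacent vertices share a color.

4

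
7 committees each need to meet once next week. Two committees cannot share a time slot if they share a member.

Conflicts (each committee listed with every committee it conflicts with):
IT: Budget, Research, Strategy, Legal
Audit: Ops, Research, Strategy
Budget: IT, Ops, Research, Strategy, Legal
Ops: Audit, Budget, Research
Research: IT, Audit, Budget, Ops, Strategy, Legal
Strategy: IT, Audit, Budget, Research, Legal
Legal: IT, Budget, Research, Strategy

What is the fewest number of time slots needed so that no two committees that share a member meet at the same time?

5

IT, Budget, Research, Strategy, Legal pairwise conflict, so at least 5 time slots are needed.
A valid assignment using 5 time slots: IT=5, Audit=3, Budget=3, Ops=2, Research=1, Strategy=2, Legal=4. No two conflicting committees share a time slot.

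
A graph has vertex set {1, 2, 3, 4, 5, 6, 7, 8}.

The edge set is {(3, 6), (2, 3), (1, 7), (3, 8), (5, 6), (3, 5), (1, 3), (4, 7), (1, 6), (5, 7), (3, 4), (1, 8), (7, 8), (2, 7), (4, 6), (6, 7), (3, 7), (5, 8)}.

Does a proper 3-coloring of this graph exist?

3, 5, 6, 7 are mutually adjacent (a clique of size 4), so at least 4 colors are needed.
So 3 colors are not enough.

No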